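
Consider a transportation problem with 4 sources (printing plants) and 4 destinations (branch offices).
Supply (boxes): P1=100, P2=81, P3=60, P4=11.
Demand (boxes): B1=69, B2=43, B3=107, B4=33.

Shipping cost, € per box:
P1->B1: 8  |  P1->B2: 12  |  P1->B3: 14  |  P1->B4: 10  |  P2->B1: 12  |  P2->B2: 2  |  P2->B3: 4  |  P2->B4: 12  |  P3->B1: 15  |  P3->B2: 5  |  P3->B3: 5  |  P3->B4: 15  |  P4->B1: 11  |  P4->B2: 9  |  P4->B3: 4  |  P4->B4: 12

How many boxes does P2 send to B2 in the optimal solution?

The minimum-cost plan:
  P1–B1: 69 × €8 = €552
  P1–B4: 31 × €10 = €310
  P2–B2: 43 × €2 = €86
  P2–B3: 36 × €4 = €144
  P2–B4: 2 × €12 = €24
  P3–B3: 60 × €5 = €300
  P4–B3: 11 × €4 = €44
Total cost = €1460.
So P2→B2 carries 43 boxes.

43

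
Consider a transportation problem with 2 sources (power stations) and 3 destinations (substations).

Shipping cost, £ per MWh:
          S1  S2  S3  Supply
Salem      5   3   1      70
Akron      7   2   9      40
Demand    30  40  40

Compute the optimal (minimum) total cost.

One minimum-cost allocation:
  Salem->S1: 30 MWh
  Salem->S3: 40 MWh
  Akron->S2: 40 MWh
Total cost = £270.

270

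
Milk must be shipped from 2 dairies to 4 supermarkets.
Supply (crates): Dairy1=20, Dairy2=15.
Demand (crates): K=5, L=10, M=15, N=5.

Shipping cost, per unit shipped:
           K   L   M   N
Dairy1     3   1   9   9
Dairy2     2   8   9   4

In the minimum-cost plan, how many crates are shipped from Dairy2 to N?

Optimal shipments:
  Dairy1->L: 10 × 1 = 10
  Dairy1->M: 10 × 9 = 90
  Dairy2->K: 5 × 2 = 10
  Dairy2->M: 5 × 9 = 45
  Dairy2->N: 5 × 4 = 20
Total cost = 175.
So Dairy2→N carries 5 crates.

5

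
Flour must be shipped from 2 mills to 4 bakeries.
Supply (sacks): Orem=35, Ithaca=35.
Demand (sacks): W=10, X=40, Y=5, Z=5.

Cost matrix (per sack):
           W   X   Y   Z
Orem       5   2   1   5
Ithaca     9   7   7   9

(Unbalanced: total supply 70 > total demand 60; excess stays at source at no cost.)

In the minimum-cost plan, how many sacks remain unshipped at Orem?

0

Minimum-cost shipments:
  Orem→X: 30 sacks
  Orem→Y: 5 sacks
  Ithaca→W: 10 sacks
  Ithaca→X: 10 sacks
  Ithaca→Z: 5 sacks
Total cost = 270.
Orem ships 35 of its 35, leaving 0.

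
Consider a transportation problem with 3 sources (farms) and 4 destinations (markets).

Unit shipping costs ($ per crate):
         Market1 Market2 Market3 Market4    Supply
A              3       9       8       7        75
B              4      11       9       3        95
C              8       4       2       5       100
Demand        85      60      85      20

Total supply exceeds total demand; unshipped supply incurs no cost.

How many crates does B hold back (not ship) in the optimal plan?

20

Minimum-cost shipments:
  A→Market1: 30 × $3 = $90
  A→Market2: 45 × $9 = $405
  B→Market1: 55 × $4 = $220
  B→Market4: 20 × $3 = $60
  C→Market2: 15 × $4 = $60
  C→Market3: 85 × $2 = $170
Total cost = $1005.
B ships 75 of its 95, leaving 20.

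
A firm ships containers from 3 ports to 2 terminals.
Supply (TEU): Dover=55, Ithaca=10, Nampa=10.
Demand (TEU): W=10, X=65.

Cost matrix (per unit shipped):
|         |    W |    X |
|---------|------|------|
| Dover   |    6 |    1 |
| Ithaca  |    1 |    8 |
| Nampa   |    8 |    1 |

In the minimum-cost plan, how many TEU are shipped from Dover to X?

55

The minimum-cost plan:
  Dover->X: 55 × 1 = 55
  Ithaca->W: 10 × 1 = 10
  Nampa->X: 10 × 1 = 10
Total cost = 75.
So Dover→X carries 55 TEU.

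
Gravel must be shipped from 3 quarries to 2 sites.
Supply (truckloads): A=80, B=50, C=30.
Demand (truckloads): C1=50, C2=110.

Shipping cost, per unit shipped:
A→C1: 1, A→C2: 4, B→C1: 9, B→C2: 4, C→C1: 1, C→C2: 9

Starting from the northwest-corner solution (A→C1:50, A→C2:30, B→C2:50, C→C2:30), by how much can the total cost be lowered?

150

Current plan cost = 50·1 + 30·4 + 50·4 + 30·9 = 640.
Optimal plan:
  A->C1: 20 × 1 = 20
  A->C2: 60 × 4 = 240
  B->C2: 50 × 4 = 200
  C->C1: 30 × 1 = 30
Optimal cost = 490.
Saving = 640 − 490 = 150.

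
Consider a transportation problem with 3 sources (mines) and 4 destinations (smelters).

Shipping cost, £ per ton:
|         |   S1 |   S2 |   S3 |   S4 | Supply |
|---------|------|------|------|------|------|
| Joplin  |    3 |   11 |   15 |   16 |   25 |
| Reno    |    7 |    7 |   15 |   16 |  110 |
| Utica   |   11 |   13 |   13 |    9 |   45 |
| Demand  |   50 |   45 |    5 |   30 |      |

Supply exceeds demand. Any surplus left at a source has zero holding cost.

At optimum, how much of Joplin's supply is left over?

An optimal plan:
  Joplin→S1: 25 × £3 = £75
  Reno→S1: 25 × £7 = £175
  Reno→S2: 45 × £7 = £315
  Utica→S3: 5 × £13 = £65
  Utica→S4: 30 × £9 = £270
Total cost = £900.
Joplin ships 25 of its 25, leaving 0.

0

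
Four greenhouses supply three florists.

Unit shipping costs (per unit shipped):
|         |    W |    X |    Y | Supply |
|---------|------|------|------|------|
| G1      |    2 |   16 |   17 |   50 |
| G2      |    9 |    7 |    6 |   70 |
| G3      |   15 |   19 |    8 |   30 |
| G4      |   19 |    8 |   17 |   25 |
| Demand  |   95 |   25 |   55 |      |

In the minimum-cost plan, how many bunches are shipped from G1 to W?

Optimal shipments:
  G1 to W: 50 bunches
  G2 to W: 45 bunches
  G2 to Y: 25 bunches
  G3 to Y: 30 bunches
  G4 to X: 25 bunches
Total cost = 1095.
So G1→W carries 50 bunches.

50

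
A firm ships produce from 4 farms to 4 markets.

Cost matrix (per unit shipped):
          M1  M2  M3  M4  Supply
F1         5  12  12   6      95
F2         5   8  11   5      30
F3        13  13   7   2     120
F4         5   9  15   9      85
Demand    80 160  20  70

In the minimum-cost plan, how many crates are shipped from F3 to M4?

70

Optimal shipments:
  F1–M1: 80 × 5 = 400
  F1–M2: 15 × 12 = 180
  F2–M2: 30 × 8 = 240
  F3–M2: 30 × 13 = 390
  F3–M3: 20 × 7 = 140
  F3–M4: 70 × 2 = 140
  F4–M2: 85 × 9 = 765
Total cost = 2255.
So F3→M4 carries 70 crates.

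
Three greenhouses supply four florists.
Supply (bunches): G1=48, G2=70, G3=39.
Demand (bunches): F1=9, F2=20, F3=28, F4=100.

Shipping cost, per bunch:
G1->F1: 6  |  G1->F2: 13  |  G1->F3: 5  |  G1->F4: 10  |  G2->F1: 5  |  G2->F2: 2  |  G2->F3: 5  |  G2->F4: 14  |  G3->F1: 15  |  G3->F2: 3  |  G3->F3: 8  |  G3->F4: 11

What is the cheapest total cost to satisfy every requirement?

One minimum-cost allocation:
  G1→F4: 48 × 10 = 480
  G2→F1: 9 × 5 = 45
  G2→F2: 20 × 2 = 40
  G2→F3: 28 × 5 = 140
  G2→F4: 13 × 14 = 182
  G3→F4: 39 × 11 = 429
Total = 480 + 45 + 40 + 140 + 182 + 429 = 1316.
(Supply check: G1 ships 48; G2 ships 70; G3 ships 39.)

1316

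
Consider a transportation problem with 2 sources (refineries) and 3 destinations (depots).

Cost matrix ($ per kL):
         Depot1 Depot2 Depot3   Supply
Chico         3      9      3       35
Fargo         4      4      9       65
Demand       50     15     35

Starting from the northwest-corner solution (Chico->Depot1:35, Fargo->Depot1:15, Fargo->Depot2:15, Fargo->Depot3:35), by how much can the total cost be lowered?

175

Current plan cost = 35·3 + 15·4 + 15·4 + 35·9 = $540.
Optimal plan:
  Chico–Depot3: 35 × $3 = $105
  Fargo–Depot1: 50 × $4 = $200
  Fargo–Depot2: 15 × $4 = $60
Optimal cost = $365.
Saving = 540 − 365 = $175.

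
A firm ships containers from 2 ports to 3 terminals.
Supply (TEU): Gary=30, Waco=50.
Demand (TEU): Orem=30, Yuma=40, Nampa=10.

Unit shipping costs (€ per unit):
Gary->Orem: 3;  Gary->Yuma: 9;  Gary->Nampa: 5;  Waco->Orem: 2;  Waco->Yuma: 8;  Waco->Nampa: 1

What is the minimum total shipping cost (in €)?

420

An optimal shipping plan:
  Gary->Yuma: 30 × €9 = €270
  Waco->Orem: 30 × €2 = €60
  Waco->Yuma: 10 × €8 = €80
  Waco->Nampa: 10 × €1 = €10
Total = 270 + 60 + 80 + 10 = €420.
(Supply check: Gary ships 30; Waco ships 50.)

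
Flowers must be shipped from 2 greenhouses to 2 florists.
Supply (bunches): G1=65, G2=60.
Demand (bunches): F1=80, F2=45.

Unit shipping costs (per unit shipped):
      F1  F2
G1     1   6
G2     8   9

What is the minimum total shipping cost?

An optimal shipping plan:
  G1→F1: 65 × 1 = 65
  G2→F1: 15 × 8 = 120
  G2→F2: 45 × 9 = 405
Total = 65 + 120 + 405 = 590.
(Supply check: G1 ships 65; G2 ships 60.)

590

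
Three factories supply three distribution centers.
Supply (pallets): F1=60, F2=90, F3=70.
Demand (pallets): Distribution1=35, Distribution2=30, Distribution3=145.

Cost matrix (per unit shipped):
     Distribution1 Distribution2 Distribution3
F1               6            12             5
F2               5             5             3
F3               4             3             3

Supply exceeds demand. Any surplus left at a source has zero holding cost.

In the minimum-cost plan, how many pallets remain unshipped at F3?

0

Minimum-cost shipments:
  F1→Distribution3: 50 × 5 = 250
  F2→Distribution3: 90 × 3 = 270
  F3→Distribution1: 35 × 4 = 140
  F3→Distribution2: 30 × 3 = 90
  F3→Distribution3: 5 × 3 = 15
Total cost = 765.
F3 ships 70 of its 70, leaving 0.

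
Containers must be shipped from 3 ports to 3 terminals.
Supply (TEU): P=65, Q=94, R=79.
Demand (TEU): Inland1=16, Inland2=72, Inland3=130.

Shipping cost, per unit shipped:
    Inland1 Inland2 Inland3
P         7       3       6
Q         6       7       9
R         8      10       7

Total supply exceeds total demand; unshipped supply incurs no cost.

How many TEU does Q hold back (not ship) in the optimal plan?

20

An optimal plan:
  P–Inland2: 65 × 3 = 195
  Q–Inland1: 16 × 6 = 96
  Q–Inland2: 7 × 7 = 49
  Q–Inland3: 51 × 9 = 459
  R–Inland3: 79 × 7 = 553
Total cost = 1352.
Q ships 74 of its 94, leaving 20.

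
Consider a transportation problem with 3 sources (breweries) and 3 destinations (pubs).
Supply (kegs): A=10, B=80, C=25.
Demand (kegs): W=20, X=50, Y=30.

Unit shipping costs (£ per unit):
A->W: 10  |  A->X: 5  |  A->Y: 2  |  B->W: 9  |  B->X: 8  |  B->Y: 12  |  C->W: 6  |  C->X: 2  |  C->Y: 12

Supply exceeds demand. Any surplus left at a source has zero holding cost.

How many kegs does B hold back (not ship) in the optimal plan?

An optimal plan:
  A->Y: 10 kegs
  B->W: 20 kegs
  B->X: 25 kegs
  B->Y: 20 kegs
  C->X: 25 kegs
Total cost = £690.
B ships 65 of its 80, leaving 15.

15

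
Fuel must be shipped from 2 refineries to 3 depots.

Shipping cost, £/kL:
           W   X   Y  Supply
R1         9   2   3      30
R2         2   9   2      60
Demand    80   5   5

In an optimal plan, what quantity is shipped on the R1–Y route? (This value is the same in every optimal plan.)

The minimum-cost plan:
  R1–W: 20 × £9 = £180
  R1–X: 5 × £2 = £10
  R1–Y: 5 × £3 = £15
  R2–W: 60 × £2 = £120
Total cost = £325.
So R1→Y carries 5 kL.

5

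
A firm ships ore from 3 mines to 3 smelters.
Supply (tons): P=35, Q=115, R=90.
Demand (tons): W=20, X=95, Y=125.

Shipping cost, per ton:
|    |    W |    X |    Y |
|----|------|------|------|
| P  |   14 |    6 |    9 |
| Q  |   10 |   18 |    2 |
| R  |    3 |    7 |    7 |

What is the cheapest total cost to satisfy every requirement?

990

An optimal shipping plan:
  P->X: 35 × 6 = 210
  Q->Y: 115 × 2 = 230
  R->W: 20 × 3 = 60
  R->X: 60 × 7 = 420
  R->Y: 10 × 7 = 70
Total = 210 + 230 + 60 + 420 + 70 = 990.
(Supply check: P ships 35; Q ships 115; R ships 90.)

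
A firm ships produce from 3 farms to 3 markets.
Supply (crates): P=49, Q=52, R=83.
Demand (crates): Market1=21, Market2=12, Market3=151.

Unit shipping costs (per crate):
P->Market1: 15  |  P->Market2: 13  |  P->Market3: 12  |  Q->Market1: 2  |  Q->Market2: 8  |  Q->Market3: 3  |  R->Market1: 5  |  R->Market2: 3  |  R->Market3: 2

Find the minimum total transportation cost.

901

A cheapest plan:
  P to Market2: 12 crates
  P to Market3: 37 crates
  Q to Market1: 21 crates
  Q to Market3: 31 crates
  R to Market3: 83 crates
Total cost = 901.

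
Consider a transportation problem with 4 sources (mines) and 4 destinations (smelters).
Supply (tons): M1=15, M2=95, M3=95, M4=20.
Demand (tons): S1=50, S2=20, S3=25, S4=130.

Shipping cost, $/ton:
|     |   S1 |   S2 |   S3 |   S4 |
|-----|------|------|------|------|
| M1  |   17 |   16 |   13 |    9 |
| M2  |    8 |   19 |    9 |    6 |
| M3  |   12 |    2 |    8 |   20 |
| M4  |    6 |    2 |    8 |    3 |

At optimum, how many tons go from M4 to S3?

Optimal shipments:
  M1→S4: 15 tons
  M2→S4: 95 tons
  M3→S1: 50 tons
  M3→S2: 20 tons
  M3→S3: 25 tons
  M4→S4: 20 tons
Total cost = $1605.
The route M4→S3 is not used.

0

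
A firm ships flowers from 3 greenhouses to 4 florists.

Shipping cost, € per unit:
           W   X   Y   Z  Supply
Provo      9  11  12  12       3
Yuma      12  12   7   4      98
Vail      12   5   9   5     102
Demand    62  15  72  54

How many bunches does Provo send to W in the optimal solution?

3

The minimum-cost plan:
  Provo→W: 3 × €9 = €27
  Yuma→Y: 72 × €7 = €504
  Yuma→Z: 26 × €4 = €104
  Vail→W: 59 × €12 = €708
  Vail→X: 15 × €5 = €75
  Vail→Z: 28 × €5 = €140
Total cost = €1558.
So Provo→W carries 3 bunches.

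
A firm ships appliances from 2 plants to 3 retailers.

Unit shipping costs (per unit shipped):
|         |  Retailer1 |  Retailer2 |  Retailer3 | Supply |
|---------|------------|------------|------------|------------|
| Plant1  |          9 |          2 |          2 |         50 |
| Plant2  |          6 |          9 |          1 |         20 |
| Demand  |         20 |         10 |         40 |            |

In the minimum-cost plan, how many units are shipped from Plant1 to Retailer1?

The minimum-cost plan:
  Plant1–Retailer2: 10 × 2 = 20
  Plant1–Retailer3: 40 × 2 = 80
  Plant2–Retailer1: 20 × 6 = 120
Total cost = 220.
The route Plant1→Retailer1 is not used.

0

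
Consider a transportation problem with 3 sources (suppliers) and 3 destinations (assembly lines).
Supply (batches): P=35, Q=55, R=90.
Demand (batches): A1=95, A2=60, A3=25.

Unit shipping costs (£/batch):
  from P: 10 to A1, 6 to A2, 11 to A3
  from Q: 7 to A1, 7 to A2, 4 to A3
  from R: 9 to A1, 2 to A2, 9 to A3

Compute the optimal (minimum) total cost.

An optimal shipping plan:
  P->A1: 35 × £10 = £350
  Q->A1: 30 × £7 = £210
  Q->A3: 25 × £4 = £100
  R->A1: 30 × £9 = £270
  R->A2: 60 × £2 = £120
Total = 350 + 210 + 100 + 270 + 120 = £1050.

1050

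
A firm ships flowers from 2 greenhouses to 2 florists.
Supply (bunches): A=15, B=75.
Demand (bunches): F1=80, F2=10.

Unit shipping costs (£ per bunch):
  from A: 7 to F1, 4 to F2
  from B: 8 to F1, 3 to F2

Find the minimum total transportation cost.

Optimal allocation:
  A->F1: 15 × £7 = £105
  B->F1: 65 × £8 = £520
  B->F2: 10 × £3 = £30
Total = 105 + 520 + 30 = £655.
(Supply check: A ships 15; B ships 75.)

655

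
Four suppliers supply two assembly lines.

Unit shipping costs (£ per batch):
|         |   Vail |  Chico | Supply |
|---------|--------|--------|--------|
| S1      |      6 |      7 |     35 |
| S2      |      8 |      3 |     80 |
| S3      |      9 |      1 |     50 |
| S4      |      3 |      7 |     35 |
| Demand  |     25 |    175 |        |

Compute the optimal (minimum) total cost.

680

One minimum-cost allocation:
  S1->Chico: 35 × £7 = £245
  S2->Chico: 80 × £3 = £240
  S3->Chico: 50 × £1 = £50
  S4->Vail: 25 × £3 = £75
  S4->Chico: 10 × £7 = £70
Total = 245 + 240 + 50 + 75 + 70 = £680.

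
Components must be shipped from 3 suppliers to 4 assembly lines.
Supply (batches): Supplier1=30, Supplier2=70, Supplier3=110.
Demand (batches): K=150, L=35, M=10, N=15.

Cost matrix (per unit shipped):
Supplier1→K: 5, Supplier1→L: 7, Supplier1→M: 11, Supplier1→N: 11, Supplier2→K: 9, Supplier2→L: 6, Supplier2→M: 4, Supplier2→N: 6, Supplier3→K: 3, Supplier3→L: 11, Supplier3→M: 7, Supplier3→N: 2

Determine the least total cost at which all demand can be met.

An optimal shipping plan:
  Supplier1→K: 30 batches
  Supplier2→K: 10 batches
  Supplier2→L: 35 batches
  Supplier2→M: 10 batches
  Supplier2→N: 15 batches
  Supplier3→K: 110 batches
Total cost = 910.

910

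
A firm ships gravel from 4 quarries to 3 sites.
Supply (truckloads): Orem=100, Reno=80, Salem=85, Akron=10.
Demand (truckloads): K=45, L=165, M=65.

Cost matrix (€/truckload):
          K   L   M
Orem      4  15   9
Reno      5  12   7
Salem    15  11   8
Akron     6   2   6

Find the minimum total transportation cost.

One minimum-cost allocation:
  Orem→K: 45 × €4 = €180
  Orem→M: 55 × €9 = €495
  Reno→L: 70 × €12 = €840
  Reno→M: 10 × €7 = €70
  Salem→L: 85 × €11 = €935
  Akron→L: 10 × €2 = €20
Total = 180 + 495 + 840 + 70 + 935 + 20 = €2540.
(Supply check: Orem ships 100; Reno ships 80; Salem ships 85; Akron ships 10.)

2540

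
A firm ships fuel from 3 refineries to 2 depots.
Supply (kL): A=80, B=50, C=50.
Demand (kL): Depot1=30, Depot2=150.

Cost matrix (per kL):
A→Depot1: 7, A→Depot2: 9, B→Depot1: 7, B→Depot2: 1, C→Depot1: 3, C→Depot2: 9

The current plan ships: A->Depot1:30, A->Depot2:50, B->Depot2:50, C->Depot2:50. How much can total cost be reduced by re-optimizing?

120

Current plan cost = 30·7 + 50·9 + 50·1 + 50·9 = 1160.
Optimal plan:
  A->Depot2: 80 × 9 = 720
  B->Depot2: 50 × 1 = 50
  C->Depot1: 30 × 3 = 90
  C->Depot2: 20 × 9 = 180
Optimal cost = 1040.
Saving = 1160 − 1040 = 120.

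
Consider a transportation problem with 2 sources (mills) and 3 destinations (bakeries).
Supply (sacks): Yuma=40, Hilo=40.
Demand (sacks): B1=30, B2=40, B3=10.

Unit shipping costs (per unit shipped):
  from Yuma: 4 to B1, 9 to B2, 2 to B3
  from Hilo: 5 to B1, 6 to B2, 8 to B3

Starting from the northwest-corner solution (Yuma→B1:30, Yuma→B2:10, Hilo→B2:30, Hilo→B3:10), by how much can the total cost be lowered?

Current plan cost = 30·4 + 10·9 + 30·6 + 10·8 = 470.
Optimal plan:
  Yuma to B1: 30 × 4 = 120
  Yuma to B3: 10 × 2 = 20
  Hilo to B2: 40 × 6 = 240
Optimal cost = 380.
Saving = 470 − 380 = 90.

90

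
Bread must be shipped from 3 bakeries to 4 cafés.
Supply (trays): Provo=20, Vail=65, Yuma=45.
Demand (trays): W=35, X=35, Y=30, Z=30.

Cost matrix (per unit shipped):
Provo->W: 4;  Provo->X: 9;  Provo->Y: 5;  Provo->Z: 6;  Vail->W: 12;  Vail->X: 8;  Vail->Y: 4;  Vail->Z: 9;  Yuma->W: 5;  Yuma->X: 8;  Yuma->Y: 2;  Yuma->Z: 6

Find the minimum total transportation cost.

A cheapest plan:
  Provo to W: 20 × 4 = 80
  Vail to X: 35 × 8 = 280
  Vail to Y: 30 × 4 = 120
  Yuma to W: 15 × 5 = 75
  Yuma to Z: 30 × 6 = 180
Total = 80 + 280 + 120 + 75 + 180 = 735.

735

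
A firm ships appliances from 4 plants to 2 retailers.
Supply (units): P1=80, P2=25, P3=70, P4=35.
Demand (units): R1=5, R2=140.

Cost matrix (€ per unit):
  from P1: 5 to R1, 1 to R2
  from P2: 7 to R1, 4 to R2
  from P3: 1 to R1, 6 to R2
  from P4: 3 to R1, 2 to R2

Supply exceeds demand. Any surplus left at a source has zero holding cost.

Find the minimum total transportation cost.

255

Optimal allocation:
  P1–R2: 80 × €1 = €80
  P2–R2: 25 × €4 = €100
  P3–R1: 5 × €1 = €5
  P4–R2: 35 × €2 = €70
Total = 80 + 100 + 5 + 70 = €255.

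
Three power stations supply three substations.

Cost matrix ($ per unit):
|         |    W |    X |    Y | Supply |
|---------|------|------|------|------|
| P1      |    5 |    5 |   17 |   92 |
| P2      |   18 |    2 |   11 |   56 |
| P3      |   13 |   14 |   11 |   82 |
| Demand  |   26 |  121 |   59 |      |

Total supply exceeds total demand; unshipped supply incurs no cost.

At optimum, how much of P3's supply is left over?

An optimal plan:
  P1 to W: 26 × $5 = $130
  P1 to X: 65 × $5 = $325
  P2 to X: 56 × $2 = $112
  P3 to Y: 59 × $11 = $649
Total cost = $1216.
P3 ships 59 of its 82, leaving 23.

23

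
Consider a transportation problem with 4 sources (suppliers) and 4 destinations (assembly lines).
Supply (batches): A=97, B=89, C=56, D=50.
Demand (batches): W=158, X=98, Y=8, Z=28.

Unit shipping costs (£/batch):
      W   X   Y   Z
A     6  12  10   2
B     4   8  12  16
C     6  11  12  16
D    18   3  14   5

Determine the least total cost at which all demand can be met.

One minimum-cost allocation:
  A to W: 61 batches
  A to Y: 8 batches
  A to Z: 28 batches
  B to W: 41 batches
  B to X: 48 batches
  C to W: 56 batches
  D to X: 50 batches
Total cost = £1536.

1536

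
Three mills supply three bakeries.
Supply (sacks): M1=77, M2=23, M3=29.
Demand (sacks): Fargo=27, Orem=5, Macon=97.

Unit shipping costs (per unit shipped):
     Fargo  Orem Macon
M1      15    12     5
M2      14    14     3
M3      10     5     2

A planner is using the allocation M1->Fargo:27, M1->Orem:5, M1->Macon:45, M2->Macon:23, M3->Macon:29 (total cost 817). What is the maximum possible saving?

68

Current plan cost = 27·15 + 5·12 + 45·5 + 23·3 + 29·2 = 817.
Optimal plan:
  M1 to Fargo: 3 × 15 = 45
  M1 to Macon: 74 × 5 = 370
  M2 to Macon: 23 × 3 = 69
  M3 to Fargo: 24 × 10 = 240
  M3 to Orem: 5 × 5 = 25
Optimal cost = 749.
Saving = 817 − 749 = 68.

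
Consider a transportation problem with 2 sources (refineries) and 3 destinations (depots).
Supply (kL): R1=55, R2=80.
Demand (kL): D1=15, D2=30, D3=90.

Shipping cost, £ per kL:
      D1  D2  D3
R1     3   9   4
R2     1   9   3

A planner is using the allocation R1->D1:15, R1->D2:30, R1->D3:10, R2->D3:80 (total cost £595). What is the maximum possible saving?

Current plan cost = 15·3 + 30·9 + 10·4 + 80·3 = £595.
Optimal plan:
  R1–D2: 30 × £9 = £270
  R1–D3: 25 × £4 = £100
  R2–D1: 15 × £1 = £15
  R2–D3: 65 × £3 = £195
Optimal cost = £580.
Saving = 595 − 580 = £15.

15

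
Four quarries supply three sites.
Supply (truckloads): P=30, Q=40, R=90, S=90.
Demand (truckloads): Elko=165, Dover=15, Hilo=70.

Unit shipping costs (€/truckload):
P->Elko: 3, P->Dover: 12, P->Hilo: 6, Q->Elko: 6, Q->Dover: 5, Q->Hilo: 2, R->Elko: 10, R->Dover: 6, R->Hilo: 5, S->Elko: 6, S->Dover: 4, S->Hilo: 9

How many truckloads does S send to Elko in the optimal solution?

90

Optimal shipments:
  P->Elko: 30 truckloads
  Q->Elko: 40 truckloads
  R->Elko: 5 truckloads
  R->Dover: 15 truckloads
  R->Hilo: 70 truckloads
  S->Elko: 90 truckloads
Total cost = €1360.
So S→Elko carries 90 truckloads.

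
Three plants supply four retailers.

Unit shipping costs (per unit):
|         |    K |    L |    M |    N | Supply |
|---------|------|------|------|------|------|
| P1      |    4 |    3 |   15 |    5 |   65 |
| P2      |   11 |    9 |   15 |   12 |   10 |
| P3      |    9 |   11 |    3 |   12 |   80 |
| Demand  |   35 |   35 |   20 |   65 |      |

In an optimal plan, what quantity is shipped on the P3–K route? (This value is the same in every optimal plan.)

Optimal shipments:
  P1->L: 25 × 3 = 75
  P1->N: 40 × 5 = 200
  P2->L: 10 × 9 = 90
  P3->K: 35 × 9 = 315
  P3->M: 20 × 3 = 60
  P3->N: 25 × 12 = 300
Total cost = 1040.
So P3→K carries 35 units.

35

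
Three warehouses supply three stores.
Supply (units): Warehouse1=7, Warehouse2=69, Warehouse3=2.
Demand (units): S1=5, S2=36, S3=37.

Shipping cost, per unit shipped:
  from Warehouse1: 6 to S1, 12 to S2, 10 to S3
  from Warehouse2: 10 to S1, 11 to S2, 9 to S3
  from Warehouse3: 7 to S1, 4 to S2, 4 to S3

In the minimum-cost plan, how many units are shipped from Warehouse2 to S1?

The minimum-cost plan:
  Warehouse1→S1: 5 units
  Warehouse1→S2: 2 units
  Warehouse2→S2: 32 units
  Warehouse2→S3: 37 units
  Warehouse3→S2: 2 units
Total cost = 747.
The route Warehouse2→S1 is not used.

0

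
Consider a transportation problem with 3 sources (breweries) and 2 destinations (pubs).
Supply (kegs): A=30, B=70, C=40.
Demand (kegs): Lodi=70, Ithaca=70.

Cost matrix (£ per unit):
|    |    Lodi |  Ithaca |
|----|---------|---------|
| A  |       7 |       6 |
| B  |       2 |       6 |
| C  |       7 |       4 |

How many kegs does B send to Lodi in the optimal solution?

Solving gives:
  A→Ithaca: 30 × £6 = £180
  B→Lodi: 70 × £2 = £140
  C→Ithaca: 40 × £4 = £160
Total cost = £480.
So B→Lodi carries 70 kegs.

70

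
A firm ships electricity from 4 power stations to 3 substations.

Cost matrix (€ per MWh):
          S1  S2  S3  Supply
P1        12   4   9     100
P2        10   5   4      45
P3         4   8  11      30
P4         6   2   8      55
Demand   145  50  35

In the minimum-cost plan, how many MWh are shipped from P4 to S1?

55

Solving gives:
  P1->S1: 50 × €12 = €600
  P1->S2: 50 × €4 = €200
  P2->S1: 10 × €10 = €100
  P2->S3: 35 × €4 = €140
  P3->S1: 30 × €4 = €120
  P4->S1: 55 × €6 = €330
Total cost = €1490.
So P4→S1 carries 55 MWh.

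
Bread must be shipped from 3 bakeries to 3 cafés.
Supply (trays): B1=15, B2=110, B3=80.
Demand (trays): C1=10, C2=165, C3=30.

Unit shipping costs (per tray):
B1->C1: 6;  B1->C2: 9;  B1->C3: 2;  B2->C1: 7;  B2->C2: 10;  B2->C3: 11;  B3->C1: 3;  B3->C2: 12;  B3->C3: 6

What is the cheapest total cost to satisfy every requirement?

One minimum-cost allocation:
  B1->C3: 15 × 2 = 30
  B2->C2: 110 × 10 = 1100
  B3->C1: 10 × 3 = 30
  B3->C2: 55 × 12 = 660
  B3->C3: 15 × 6 = 90
Total = 30 + 1100 + 30 + 660 + 90 = 1910.
(Supply check: B1 ships 15; B2 ships 110; B3 ships 80.)

1910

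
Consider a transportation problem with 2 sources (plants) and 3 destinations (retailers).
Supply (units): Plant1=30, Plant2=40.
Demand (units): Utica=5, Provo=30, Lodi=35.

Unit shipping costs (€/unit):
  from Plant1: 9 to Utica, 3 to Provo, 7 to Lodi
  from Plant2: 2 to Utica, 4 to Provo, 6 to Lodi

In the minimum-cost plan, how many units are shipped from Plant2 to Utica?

The minimum-cost plan:
  Plant1–Provo: 30 units
  Plant2–Utica: 5 units
  Plant2–Lodi: 35 units
Total cost = €310.
So Plant2→Utica carries 5 units.

5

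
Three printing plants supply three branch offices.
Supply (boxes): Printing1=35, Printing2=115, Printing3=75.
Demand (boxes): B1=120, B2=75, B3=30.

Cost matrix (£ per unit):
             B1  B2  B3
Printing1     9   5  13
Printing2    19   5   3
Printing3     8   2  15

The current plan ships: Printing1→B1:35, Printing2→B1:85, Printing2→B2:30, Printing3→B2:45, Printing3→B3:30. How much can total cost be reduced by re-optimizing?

1050

Current plan cost = 35·9 + 85·19 + 30·5 + 45·2 + 30·15 = £2620.
Optimal plan:
  Printing1→B1: 35 boxes
  Printing2→B1: 10 boxes
  Printing2→B2: 75 boxes
  Printing2→B3: 30 boxes
  Printing3→B1: 75 boxes
Optimal cost = £1570.
Saving = 2620 − 1570 = £1050.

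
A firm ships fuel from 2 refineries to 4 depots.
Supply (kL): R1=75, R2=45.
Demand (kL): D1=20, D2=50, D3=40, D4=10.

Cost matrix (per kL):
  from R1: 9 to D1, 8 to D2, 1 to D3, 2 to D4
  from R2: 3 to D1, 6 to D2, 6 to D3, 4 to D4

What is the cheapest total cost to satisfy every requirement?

A cheapest plan:
  R1→D2: 25 × 8 = 200
  R1→D3: 40 × 1 = 40
  R1→D4: 10 × 2 = 20
  R2→D1: 20 × 3 = 60
  R2→D2: 25 × 6 = 150
Total = 200 + 40 + 20 + 60 + 150 = 470.
(Supply check: R1 ships 75; R2 ships 45.)

470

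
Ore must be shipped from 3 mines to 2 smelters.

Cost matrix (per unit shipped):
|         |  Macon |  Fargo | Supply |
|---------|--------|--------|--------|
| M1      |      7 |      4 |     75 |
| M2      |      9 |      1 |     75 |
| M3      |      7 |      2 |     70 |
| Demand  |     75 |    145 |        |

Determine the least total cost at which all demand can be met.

740

One minimum-cost allocation:
  M1->Macon: 75 × 7 = 525
  M2->Fargo: 75 × 1 = 75
  M3->Fargo: 70 × 2 = 140
Total = 525 + 75 + 140 = 740.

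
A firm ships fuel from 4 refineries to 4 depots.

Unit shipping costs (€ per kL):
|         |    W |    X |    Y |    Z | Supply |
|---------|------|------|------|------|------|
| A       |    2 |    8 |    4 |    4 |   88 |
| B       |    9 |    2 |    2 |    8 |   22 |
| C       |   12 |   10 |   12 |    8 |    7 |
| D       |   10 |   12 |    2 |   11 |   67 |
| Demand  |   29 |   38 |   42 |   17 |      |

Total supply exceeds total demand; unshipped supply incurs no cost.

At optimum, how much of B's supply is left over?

0

An optimal plan:
  A–W: 29 kL
  A–X: 16 kL
  A–Z: 17 kL
  B–X: 22 kL
  D–Y: 42 kL
Total cost = €382.
B ships 22 of its 22, leaving 0.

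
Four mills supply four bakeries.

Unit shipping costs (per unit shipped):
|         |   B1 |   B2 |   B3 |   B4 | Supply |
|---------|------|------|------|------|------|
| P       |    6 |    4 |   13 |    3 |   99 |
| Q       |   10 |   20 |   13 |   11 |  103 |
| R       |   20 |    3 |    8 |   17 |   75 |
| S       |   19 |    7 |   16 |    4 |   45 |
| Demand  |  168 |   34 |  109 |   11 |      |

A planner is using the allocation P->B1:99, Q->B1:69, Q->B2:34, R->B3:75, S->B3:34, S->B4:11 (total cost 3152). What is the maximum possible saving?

544

Current plan cost = 99·6 + 69·10 + 34·20 + 75·8 + 34·16 + 11·4 = 3152.
Optimal plan:
  P->B1: 99 × 6 = 594
  Q->B1: 69 × 10 = 690
  Q->B3: 34 × 13 = 442
  R->B3: 75 × 8 = 600
  S->B2: 34 × 7 = 238
  S->B4: 11 × 4 = 44
Optimal cost = 2608.
Saving = 3152 − 2608 = 544.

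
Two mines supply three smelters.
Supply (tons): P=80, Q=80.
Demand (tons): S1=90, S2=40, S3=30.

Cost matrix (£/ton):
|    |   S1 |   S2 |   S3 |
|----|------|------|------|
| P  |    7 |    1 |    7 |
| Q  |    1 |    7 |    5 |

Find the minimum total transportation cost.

400

A cheapest plan:
  P→S1: 10 × £7 = £70
  P→S2: 40 × £1 = £40
  P→S3: 30 × £7 = £210
  Q→S1: 80 × £1 = £80
Total = 70 + 40 + 210 + 80 = £400.
(Supply check: P ships 80; Q ships 80.)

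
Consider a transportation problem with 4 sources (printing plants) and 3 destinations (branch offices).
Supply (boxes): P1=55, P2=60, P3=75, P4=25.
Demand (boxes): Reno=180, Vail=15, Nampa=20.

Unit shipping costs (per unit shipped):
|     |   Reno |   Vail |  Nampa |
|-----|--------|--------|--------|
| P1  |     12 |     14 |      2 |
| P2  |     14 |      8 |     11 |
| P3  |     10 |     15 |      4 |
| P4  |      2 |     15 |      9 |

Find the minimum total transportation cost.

Optimal allocation:
  P1–Reno: 35 boxes
  P1–Nampa: 20 boxes
  P2–Reno: 45 boxes
  P2–Vail: 15 boxes
  P3–Reno: 75 boxes
  P4–Reno: 25 boxes
Total cost = 2010.
(Supply check: P1 ships 55; P2 ships 60; P3 ships 75; P4 ships 25.)

2010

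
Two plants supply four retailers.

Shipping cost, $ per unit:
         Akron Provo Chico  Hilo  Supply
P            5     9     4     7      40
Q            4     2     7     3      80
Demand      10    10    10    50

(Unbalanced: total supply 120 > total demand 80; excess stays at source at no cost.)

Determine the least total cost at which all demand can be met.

One minimum-cost allocation:
  P→Chico: 10 × $4 = $40
  Q→Akron: 10 × $4 = $40
  Q→Provo: 10 × $2 = $20
  Q→Hilo: 50 × $3 = $150
Total = 40 + 40 + 20 + 150 = $250.
(Supply check: P ships 10; Q ships 70.)

250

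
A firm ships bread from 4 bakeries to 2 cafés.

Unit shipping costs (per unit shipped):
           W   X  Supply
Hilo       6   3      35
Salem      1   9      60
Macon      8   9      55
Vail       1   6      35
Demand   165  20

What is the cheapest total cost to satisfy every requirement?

A cheapest plan:
  Hilo–W: 15 × 6 = 90
  Hilo–X: 20 × 3 = 60
  Salem–W: 60 × 1 = 60
  Macon–W: 55 × 8 = 440
  Vail–W: 35 × 1 = 35
Total = 90 + 60 + 60 + 440 + 35 = 685.
(Supply check: Hilo ships 35; Salem ships 60; Macon ships 55; Vail ships 35.)

685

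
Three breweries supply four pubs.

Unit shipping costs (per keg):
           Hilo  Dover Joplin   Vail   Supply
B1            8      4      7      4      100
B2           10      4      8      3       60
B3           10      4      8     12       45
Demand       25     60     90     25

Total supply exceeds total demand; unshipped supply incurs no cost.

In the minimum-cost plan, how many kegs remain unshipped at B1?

Minimum-cost shipments:
  B1 to Hilo: 25 kegs
  B1 to Joplin: 75 kegs
  B2 to Dover: 35 kegs
  B2 to Vail: 25 kegs
  B3 to Dover: 25 kegs
  B3 to Joplin: 15 kegs
Total cost = 1160.
B1 ships 100 of its 100, leaving 0.

0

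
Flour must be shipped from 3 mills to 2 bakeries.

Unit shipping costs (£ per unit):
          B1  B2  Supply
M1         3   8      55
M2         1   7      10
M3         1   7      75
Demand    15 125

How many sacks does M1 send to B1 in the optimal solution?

0

Optimal shipments:
  M1→B2: 55 sacks
  M2→B1: 10 sacks
  M3→B1: 5 sacks
  M3→B2: 70 sacks
Total cost = £945.
The route M1→B1 is not used.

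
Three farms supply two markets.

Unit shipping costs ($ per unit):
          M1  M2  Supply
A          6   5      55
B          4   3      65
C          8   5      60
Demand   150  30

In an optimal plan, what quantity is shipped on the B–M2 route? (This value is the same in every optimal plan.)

0

Solving gives:
  A→M1: 55 × $6 = $330
  B→M1: 65 × $4 = $260
  C→M1: 30 × $8 = $240
  C→M2: 30 × $5 = $150
Total cost = $980.
The route B→M2 is not used.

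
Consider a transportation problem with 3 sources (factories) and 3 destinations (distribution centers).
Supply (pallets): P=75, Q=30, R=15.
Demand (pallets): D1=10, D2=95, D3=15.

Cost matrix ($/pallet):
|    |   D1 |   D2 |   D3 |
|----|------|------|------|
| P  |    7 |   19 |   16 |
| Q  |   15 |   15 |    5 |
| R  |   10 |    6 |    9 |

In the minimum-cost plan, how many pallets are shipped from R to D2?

15

The minimum-cost plan:
  P–D1: 10 × $7 = $70
  P–D2: 65 × $19 = $1235
  Q–D2: 15 × $15 = $225
  Q–D3: 15 × $5 = $75
  R–D2: 15 × $6 = $90
Total cost = $1695.
So R→D2 carries 15 pallets.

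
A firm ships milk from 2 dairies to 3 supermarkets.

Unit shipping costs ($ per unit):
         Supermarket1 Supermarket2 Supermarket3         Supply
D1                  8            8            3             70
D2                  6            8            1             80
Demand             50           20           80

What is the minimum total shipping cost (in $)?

A cheapest plan:
  D1->Supermarket1: 50 × $8 = $400
  D1->Supermarket2: 20 × $8 = $160
  D2->Supermarket3: 80 × $1 = $80
Total = 400 + 160 + 80 = $640.

640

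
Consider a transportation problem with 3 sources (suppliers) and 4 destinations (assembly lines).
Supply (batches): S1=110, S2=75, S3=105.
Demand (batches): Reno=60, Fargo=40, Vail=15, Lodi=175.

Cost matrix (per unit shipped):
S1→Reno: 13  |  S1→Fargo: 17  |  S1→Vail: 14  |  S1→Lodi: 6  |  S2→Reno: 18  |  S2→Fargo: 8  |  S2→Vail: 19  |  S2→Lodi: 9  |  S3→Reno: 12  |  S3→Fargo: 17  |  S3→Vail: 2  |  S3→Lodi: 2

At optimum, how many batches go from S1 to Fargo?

The minimum-cost plan:
  S1->Reno: 60 × 13 = 780
  S1->Lodi: 50 × 6 = 300
  S2->Fargo: 40 × 8 = 320
  S2->Lodi: 35 × 9 = 315
  S3->Vail: 15 × 2 = 30
  S3->Lodi: 90 × 2 = 180
Total cost = 1925.
The route S1→Fargo is not used.

0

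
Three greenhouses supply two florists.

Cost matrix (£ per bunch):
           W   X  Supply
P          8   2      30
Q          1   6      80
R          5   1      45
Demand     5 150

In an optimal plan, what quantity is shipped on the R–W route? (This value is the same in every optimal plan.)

The minimum-cost plan:
  P→X: 30 × £2 = £60
  Q→W: 5 × £1 = £5
  Q→X: 75 × £6 = £450
  R→X: 45 × £1 = £45
Total cost = £560.
The route R→W is not used.

0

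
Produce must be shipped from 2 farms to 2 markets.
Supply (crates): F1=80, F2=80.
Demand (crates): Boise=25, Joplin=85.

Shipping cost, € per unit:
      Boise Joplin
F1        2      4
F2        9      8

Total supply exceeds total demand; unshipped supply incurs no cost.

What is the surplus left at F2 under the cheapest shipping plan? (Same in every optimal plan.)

Minimum-cost shipments:
  F1→Boise: 25 crates
  F1→Joplin: 55 crates
  F2→Joplin: 30 crates
Total cost = €510.
F2 ships 30 of its 80, leaving 50.

50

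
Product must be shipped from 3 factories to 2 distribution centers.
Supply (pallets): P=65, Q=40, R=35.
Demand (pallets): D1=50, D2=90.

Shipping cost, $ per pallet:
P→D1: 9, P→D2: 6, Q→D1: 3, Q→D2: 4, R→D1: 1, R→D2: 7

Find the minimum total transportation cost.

Optimal allocation:
  P to D2: 65 × $6 = $390
  Q to D1: 15 × $3 = $45
  Q to D2: 25 × $4 = $100
  R to D1: 35 × $1 = $35
Total = 390 + 45 + 100 + 35 = $570.

570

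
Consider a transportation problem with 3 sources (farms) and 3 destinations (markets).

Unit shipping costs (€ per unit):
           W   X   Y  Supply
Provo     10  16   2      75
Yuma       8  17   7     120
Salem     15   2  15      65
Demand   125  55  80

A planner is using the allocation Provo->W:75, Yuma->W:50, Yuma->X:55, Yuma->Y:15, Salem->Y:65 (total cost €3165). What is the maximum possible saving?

Current plan cost = 75·10 + 50·8 + 55·17 + 15·7 + 65·15 = €3165.
Optimal plan:
  Provo to Y: 75 × €2 = €150
  Yuma to W: 115 × €8 = €920
  Yuma to Y: 5 × €7 = €35
  Salem to W: 10 × €15 = €150
  Salem to X: 55 × €2 = €110
Optimal cost = €1365.
Saving = 3165 − 1365 = €1800.

1800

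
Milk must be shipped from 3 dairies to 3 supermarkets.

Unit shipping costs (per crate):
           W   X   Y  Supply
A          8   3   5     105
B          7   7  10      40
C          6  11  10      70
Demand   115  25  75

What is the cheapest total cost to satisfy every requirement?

An optimal shipping plan:
  A to W: 5 × 8 = 40
  A to X: 25 × 3 = 75
  A to Y: 75 × 5 = 375
  B to W: 40 × 7 = 280
  C to W: 70 × 6 = 420
Total = 40 + 75 + 375 + 280 + 420 = 1190.
(Supply check: A ships 105; B ships 40; C ships 70.)

1190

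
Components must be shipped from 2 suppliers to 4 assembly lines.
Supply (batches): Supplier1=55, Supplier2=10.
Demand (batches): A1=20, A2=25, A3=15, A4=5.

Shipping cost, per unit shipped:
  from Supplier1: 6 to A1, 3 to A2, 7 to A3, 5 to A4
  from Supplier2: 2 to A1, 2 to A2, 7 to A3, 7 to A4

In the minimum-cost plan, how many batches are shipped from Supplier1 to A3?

15

The minimum-cost plan:
  Supplier1→A1: 10 × 6 = 60
  Supplier1→A2: 25 × 3 = 75
  Supplier1→A3: 15 × 7 = 105
  Supplier1→A4: 5 × 5 = 25
  Supplier2→A1: 10 × 2 = 20
Total cost = 285.
So Supplier1→A3 carries 15 batches.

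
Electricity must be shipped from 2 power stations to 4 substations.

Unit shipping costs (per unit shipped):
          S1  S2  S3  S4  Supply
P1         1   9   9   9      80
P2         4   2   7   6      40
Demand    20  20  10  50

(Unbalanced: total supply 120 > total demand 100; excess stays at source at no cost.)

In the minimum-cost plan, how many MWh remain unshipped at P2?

Minimum-cost shipments:
  P1->S1: 20 MWh
  P1->S3: 10 MWh
  P1->S4: 30 MWh
  P2->S2: 20 MWh
  P2->S4: 20 MWh
Total cost = 540.
P2 ships 40 of its 40, leaving 0.

0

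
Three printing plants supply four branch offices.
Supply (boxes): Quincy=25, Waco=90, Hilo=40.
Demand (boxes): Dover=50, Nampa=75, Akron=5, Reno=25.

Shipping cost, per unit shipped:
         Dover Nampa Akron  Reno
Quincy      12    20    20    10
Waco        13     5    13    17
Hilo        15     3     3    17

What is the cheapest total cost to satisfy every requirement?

1220

An optimal shipping plan:
  Quincy–Reno: 25 × 10 = 250
  Waco–Dover: 50 × 13 = 650
  Waco–Nampa: 40 × 5 = 200
  Hilo–Nampa: 35 × 3 = 105
  Hilo–Akron: 5 × 3 = 15
Total = 250 + 650 + 200 + 105 + 15 = 1220.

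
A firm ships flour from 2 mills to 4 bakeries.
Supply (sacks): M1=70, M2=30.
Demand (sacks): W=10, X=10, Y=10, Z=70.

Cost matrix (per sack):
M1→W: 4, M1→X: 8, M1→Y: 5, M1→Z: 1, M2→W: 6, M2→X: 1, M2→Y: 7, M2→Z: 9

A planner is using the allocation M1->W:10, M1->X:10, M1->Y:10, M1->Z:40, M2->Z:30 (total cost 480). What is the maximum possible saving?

270

Current plan cost = 10·4 + 10·8 + 10·5 + 40·1 + 30·9 = 480.
Optimal plan:
  M1 to Z: 70 × 1 = 70
  M2 to W: 10 × 6 = 60
  M2 to X: 10 × 1 = 10
  M2 to Y: 10 × 7 = 70
Optimal cost = 210.
Saving = 480 − 210 = 270.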